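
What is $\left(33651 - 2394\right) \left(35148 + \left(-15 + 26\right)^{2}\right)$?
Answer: $1102403133$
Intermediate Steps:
$\left(33651 - 2394\right) \left(35148 + \left(-15 + 26\right)^{2}\right) = 31257 \left(35148 + 11^{2}\right) = 31257 \left(35148 + 121\right) = 31257 \cdot 35269 = 1102403133$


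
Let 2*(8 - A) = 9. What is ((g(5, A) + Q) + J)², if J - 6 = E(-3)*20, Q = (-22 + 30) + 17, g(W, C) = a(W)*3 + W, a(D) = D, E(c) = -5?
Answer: 2401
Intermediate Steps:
A = 7/2 (A = 8 - ½*9 = 8 - 9/2 = 7/2 ≈ 3.5000)
g(W, C) = 4*W (g(W, C) = W*3 + W = 3*W + W = 4*W)
Q = 25 (Q = 8 + 17 = 25)
J = -94 (J = 6 - 5*20 = 6 - 100 = -94)
((g(5, A) + Q) + J)² = ((4*5 + 25) - 94)² = ((20 + 25) - 94)² = (45 - 94)² = (-49)² = 2401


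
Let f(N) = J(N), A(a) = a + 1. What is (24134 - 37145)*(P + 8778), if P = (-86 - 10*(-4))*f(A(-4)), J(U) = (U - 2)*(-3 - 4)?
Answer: -93262848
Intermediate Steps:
A(a) = 1 + a
J(U) = 14 - 7*U (J(U) = (-2 + U)*(-7) = 14 - 7*U)
f(N) = 14 - 7*N
P = -1610 (P = (-86 - 10*(-4))*(14 - 7*(1 - 4)) = (-86 + 40)*(14 - 7*(-3)) = -46*(14 + 21) = -46*35 = -1610)
(24134 - 37145)*(P + 8778) = (24134 - 37145)*(-1610 + 8778) = -13011*7168 = -93262848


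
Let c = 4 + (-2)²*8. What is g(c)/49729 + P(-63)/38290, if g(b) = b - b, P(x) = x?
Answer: -9/5470 ≈ -0.0016453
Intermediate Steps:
c = 36 (c = 4 + 4*8 = 4 + 32 = 36)
g(b) = 0
g(c)/49729 + P(-63)/38290 = 0/49729 - 63/38290 = 0*(1/49729) - 63*1/38290 = 0 - 9/5470 = -9/5470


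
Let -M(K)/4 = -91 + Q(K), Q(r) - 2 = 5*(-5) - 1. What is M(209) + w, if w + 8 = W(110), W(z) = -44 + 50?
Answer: 458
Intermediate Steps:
W(z) = 6
w = -2 (w = -8 + 6 = -2)
Q(r) = -24 (Q(r) = 2 + (5*(-5) - 1) = 2 + (-25 - 1) = 2 - 26 = -24)
M(K) = 460 (M(K) = -4*(-91 - 24) = -4*(-115) = 460)
M(209) + w = 460 - 2 = 458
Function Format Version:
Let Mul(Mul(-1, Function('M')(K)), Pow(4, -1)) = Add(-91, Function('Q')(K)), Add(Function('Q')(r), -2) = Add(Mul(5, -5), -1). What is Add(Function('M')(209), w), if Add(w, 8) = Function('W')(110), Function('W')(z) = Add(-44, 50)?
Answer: 458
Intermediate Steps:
Function('W')(z) = 6
w = -2 (w = Add(-8, 6) = -2)
Function('Q')(r) = -24 (Function('Q')(r) = Add(2, Add(Mul(5, -5), -1)) = Add(2, Add(-25, -1)) = Add(2, -26) = -24)
Function('M')(K) = 460 (Function('M')(K) = Mul(-4, Add(-91, -24)) = Mul(-4, -115) = 460)
Add(Function('M')(209), w) = Add(460, -2) = 458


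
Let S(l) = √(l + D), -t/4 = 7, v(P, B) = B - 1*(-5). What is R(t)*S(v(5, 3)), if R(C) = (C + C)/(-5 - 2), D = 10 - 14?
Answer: 16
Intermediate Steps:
v(P, B) = 5 + B (v(P, B) = B + 5 = 5 + B)
t = -28 (t = -4*7 = -28)
D = -4
S(l) = √(-4 + l) (S(l) = √(l - 4) = √(-4 + l))
R(C) = -2*C/7 (R(C) = (2*C)/(-7) = (2*C)*(-⅐) = -2*C/7)
R(t)*S(v(5, 3)) = (-2/7*(-28))*√(-4 + (5 + 3)) = 8*√(-4 + 8) = 8*√4 = 8*2 = 16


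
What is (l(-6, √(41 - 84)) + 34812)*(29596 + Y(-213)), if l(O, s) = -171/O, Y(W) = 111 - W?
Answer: 1042427760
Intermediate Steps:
(l(-6, √(41 - 84)) + 34812)*(29596 + Y(-213)) = (-171/(-6) + 34812)*(29596 + (111 - 1*(-213))) = (-171*(-⅙) + 34812)*(29596 + (111 + 213)) = (57/2 + 34812)*(29596 + 324) = (69681/2)*29920 = 1042427760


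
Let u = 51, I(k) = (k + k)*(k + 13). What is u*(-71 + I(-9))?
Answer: -7293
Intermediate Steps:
I(k) = 2*k*(13 + k) (I(k) = (2*k)*(13 + k) = 2*k*(13 + k))
u*(-71 + I(-9)) = 51*(-71 + 2*(-9)*(13 - 9)) = 51*(-71 + 2*(-9)*4) = 51*(-71 - 72) = 51*(-143) = -7293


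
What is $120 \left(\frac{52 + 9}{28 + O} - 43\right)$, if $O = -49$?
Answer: $- \frac{38560}{7} \approx -5508.6$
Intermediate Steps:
$120 \left(\frac{52 + 9}{28 + O} - 43\right) = 120 \left(\frac{52 + 9}{28 - 49} - 43\right) = 120 \left(\frac{61}{-21} - 43\right) = 120 \left(61 \left(- \frac{1}{21}\right) - 43\right) = 120 \left(- \frac{61}{21} - 43\right) = 120 \left(- \frac{964}{21}\right) = - \frac{38560}{7}$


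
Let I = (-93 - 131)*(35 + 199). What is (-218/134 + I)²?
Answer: 12334010544361/4489 ≈ 2.7476e+9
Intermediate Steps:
I = -52416 (I = -224*234 = -52416)
(-218/134 + I)² = (-218/134 - 52416)² = (-218*1/134 - 52416)² = (-109/67 - 52416)² = (-3511981/67)² = 12334010544361/4489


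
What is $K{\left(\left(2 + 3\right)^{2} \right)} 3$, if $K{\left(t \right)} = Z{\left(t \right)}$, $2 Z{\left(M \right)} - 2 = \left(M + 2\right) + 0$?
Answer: $\frac{87}{2} \approx 43.5$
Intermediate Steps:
$Z{\left(M \right)} = 2 + \frac{M}{2}$ ($Z{\left(M \right)} = 1 + \frac{\left(M + 2\right) + 0}{2} = 1 + \frac{\left(2 + M\right) + 0}{2} = 1 + \frac{2 + M}{2} = 1 + \left(1 + \frac{M}{2}\right) = 2 + \frac{M}{2}$)
$K{\left(t \right)} = 2 + \frac{t}{2}$
$K{\left(\left(2 + 3\right)^{2} \right)} 3 = \left(2 + \frac{\left(2 + 3\right)^{2}}{2}\right) 3 = \left(2 + \frac{5^{2}}{2}\right) 3 = \left(2 + \frac{1}{2} \cdot 25\right) 3 = \left(2 + \frac{25}{2}\right) 3 = \frac{29}{2} \cdot 3 = \frac{87}{2}$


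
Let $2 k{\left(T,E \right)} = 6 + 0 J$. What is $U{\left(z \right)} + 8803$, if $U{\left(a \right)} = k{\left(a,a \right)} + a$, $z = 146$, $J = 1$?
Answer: $8952$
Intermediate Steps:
$k{\left(T,E \right)} = 3$ ($k{\left(T,E \right)} = \frac{6 + 0 \cdot 1}{2} = \frac{6 + 0}{2} = \frac{1}{2} \cdot 6 = 3$)
$U{\left(a \right)} = 3 + a$
$U{\left(z \right)} + 8803 = \left(3 + 146\right) + 8803 = 149 + 8803 = 8952$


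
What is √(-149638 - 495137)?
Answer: 5*I*√25791 ≈ 802.98*I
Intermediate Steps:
√(-149638 - 495137) = √(-644775) = 5*I*√25791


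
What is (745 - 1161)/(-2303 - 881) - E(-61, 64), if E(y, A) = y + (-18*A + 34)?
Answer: 234647/199 ≈ 1179.1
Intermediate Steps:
E(y, A) = 34 + y - 18*A (E(y, A) = y + (34 - 18*A) = 34 + y - 18*A)
(745 - 1161)/(-2303 - 881) - E(-61, 64) = (745 - 1161)/(-2303 - 881) - (34 - 61 - 18*64) = -416/(-3184) - (34 - 61 - 1152) = -416*(-1/3184) - 1*(-1179) = 26/199 + 1179 = 234647/199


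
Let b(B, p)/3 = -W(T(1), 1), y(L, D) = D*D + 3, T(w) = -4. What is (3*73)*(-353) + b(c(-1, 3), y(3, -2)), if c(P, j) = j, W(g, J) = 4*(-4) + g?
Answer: -77247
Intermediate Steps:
y(L, D) = 3 + D² (y(L, D) = D² + 3 = 3 + D²)
W(g, J) = -16 + g
b(B, p) = 60 (b(B, p) = 3*(-(-16 - 4)) = 3*(-1*(-20)) = 3*20 = 60)
(3*73)*(-353) + b(c(-1, 3), y(3, -2)) = (3*73)*(-353) + 60 = 219*(-353) + 60 = -77307 + 60 = -77247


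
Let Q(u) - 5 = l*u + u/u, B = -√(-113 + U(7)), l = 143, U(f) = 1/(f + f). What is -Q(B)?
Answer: -6 + 143*I*√22134/14 ≈ -6.0 + 1519.6*I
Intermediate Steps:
U(f) = 1/(2*f)
B = -I*√22134/14 (B = -√(-113 + (½)/7) = -√(-113 + (½)*(⅐)) = -√(-113 + 1/14) = -√(-1581/14) = -I*√22134/14 ≈ -10.627*I)
Q(u) = 6 + 143*u (Q(u) = 5 + (143*u + u/u) = 5 + (143*u + 1) = 5 + (1 + 143*u) = 6 + 143*u)
-Q(B) = -(6 + 143*(-I*√22134/14)) = -(6 - 143*I*√22134/14) = -6 + 143*I*√22134/14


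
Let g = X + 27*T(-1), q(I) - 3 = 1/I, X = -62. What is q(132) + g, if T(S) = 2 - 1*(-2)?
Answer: 6469/132 ≈ 49.008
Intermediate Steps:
T(S) = 4 (T(S) = 2 + 2 = 4)
q(I) = 3 + 1/I
g = 46 (g = -62 + 27*4 = -62 + 108 = 46)
q(132) + g = (3 + 1/132) + 46 = 397/132 + 46 = 6469/132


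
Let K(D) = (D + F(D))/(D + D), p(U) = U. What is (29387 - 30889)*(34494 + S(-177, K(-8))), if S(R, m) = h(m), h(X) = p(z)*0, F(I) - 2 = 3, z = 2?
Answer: -51809988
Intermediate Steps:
F(I) = 5 (F(I) = 2 + 3 = 5)
h(X) = 0 (h(X) = 2*0 = 0)
K(D) = (5 + D)/(2*D) (K(D) = (D + 5)/(D + D) = (5 + D)/((2*D)) = (5 + D)*(1/(2*D)) = (5 + D)/(2*D))
S(R, m) = 0
(29387 - 30889)*(34494 + S(-177, K(-8))) = (29387 - 30889)*(34494 + 0) = -1502*34494 = -51809988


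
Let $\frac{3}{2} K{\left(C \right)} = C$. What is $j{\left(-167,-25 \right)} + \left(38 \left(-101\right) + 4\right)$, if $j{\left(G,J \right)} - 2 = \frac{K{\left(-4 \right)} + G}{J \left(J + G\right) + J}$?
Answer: $- \frac{54893909}{14325} \approx -3832.0$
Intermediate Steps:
$K{\left(C \right)} = \frac{2 C}{3}$
$j{\left(G,J \right)} = 2 + \frac{- \frac{8}{3} + G}{J + J \left(G + J\right)}$ ($j{\left(G,J \right)} = 2 + \frac{\frac{2}{3} \left(-4\right) + G}{J \left(J + G\right) + J} = 2 + \frac{- \frac{8}{3} + G}{J \left(G + J\right) + J} = 2 + \frac{- \frac{8}{3} + G}{J + J \left(G + J\right)}$)
$j{\left(-167,-25 \right)} + \left(38 \left(-101\right) + 4\right) = \frac{- \frac{8}{3} - 167 + 2 \left(-25\right) + 2 \left(-25\right)^{2} + 2 \left(-167\right) \left(-25\right)}{\left(-25\right) \left(1 - 167 - 25\right)} + \left(38 \left(-101\right) + 4\right) = - \frac{- \frac{8}{3} - 167 - 50 + 2 \cdot 625 + 8350}{25 \left(-191\right)} + \left(-3838 + 4\right) = \left(- \frac{1}{25}\right) \left(- \frac{1}{191}\right) \left(- \frac{8}{3} - 167 - 50 + 1250 + 8350\right) - 3834 = \left(- \frac{1}{25}\right) \left(- \frac{1}{191}\right) \frac{28141}{3} - 3834 = \frac{28141}{14325} - 3834 = - \frac{54893909}{14325}$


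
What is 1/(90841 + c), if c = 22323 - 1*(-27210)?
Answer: 1/140374 ≈ 7.1238e-6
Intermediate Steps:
c = 49533 (c = 22323 + 27210 = 49533)
1/(90841 + c) = 1/(90841 + 49533) = 1/140374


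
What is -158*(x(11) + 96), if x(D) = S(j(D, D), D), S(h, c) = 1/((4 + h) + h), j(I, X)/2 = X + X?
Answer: -697807/46 ≈ -15170.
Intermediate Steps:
j(I, X) = 4*X (j(I, X) = 2*(X + X) = 2*(2*X) = 4*X)
S(h, c) = 1/(4 + 2*h)
x(D) = 1/(2*(2 + 4*D))
-158*(x(11) + 96) = -158*(1/(4*(1 + 2*11)) + 96) = -158*(1/(4*(1 + 22)) + 96) = -158*((¼)/23 + 96) = -158*((¼)*(1/23) + 96) = -158*(1/92 + 96) = -158*8833/92 = -697807/46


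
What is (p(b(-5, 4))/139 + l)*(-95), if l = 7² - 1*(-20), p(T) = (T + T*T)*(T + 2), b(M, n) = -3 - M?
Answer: -913425/139 ≈ -6571.4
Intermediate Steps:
p(T) = (2 + T)*(T + T²) (p(T) = (T + T²)*(2 + T) = (2 + T)*(T + T²))
l = 69 (l = 49 + 20 = 69)
(p(b(-5, 4))/139 + l)*(-95) = (((-3 - 1*(-5))*(2 + (-3 - 1*(-5))² + 3*(-3 - 1*(-5))))/139 + 69)*(-95) = (((-3 + 5)*(2 + (-3 + 5)² + 3*(-3 + 5)))*(1/139) + 69)*(-95) = ((2*(2 + 2² + 3*2))*(1/139) + 69)*(-95) = ((2*(2 + 4 + 6))*(1/139) + 69)*(-95) = ((2*12)*(1/139) + 69)*(-95) = (24*(1/139) + 69)*(-95) = (24/139 + 69)*(-95) = (9615/139)*(-95) = -913425/139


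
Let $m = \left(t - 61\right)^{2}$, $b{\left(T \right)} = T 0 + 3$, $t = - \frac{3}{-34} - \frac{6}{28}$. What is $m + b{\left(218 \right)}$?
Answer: $\frac{52953559}{14161} \approx 3739.4$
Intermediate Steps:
$t = - \frac{15}{119}$ ($t = \left(-3\right) \left(- \frac{1}{34}\right) - \frac{3}{14} = \frac{3}{34} - \frac{3}{14} = - \frac{15}{119} \approx -0.12605$)
$b{\left(T \right)} = 3$ ($b{\left(T \right)} = 0 + 3 = 3$)
$m = \frac{52911076}{14161}$ ($m = \left(- \frac{15}{119} - 61\right)^{2} = \left(- \frac{7274}{119}\right)^{2} = \frac{52911076}{14161} \approx 3736.4$)
$m + b{\left(218 \right)} = \frac{52911076}{14161} + 3 = \frac{52953559}{14161}$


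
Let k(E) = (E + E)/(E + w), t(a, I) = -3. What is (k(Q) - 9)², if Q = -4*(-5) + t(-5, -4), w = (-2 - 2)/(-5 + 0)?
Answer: 398161/7921 ≈ 50.266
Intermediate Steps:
w = ⅘ (w = -4/(-5) = -4*(-⅕) = ⅘ ≈ 0.80000)
Q = 17 (Q = -4*(-5) - 3 = 20 - 3 = 17)
k(E) = 2*E/(⅘ + E) (k(E) = (E + E)/(E + ⅘) = (2*E)/(⅘ + E) = 2*E/(⅘ + E))
(k(Q) - 9)² = (10*17/(4 + 5*17) - 9)² = (10*17/(4 + 85) - 9)² = (10*17/89 - 9)² = (10*17*(1/89) - 9)² = (170/89 - 9)² = (-631/89)² = 398161/7921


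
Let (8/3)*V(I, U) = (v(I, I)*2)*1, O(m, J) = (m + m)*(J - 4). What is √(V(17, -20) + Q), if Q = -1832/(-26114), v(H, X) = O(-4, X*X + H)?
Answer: 8*I*√4826676734/13057 ≈ 42.567*I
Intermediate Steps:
O(m, J) = 2*m*(-4 + J) (O(m, J) = (2*m)*(-4 + J) = 2*m*(-4 + J))
v(H, X) = 32 - 8*H - 8*X² (v(H, X) = 2*(-4)*(-4 + (X*X + H)) = 2*(-4)*(-4 + (X² + H)) = 2*(-4)*(-4 + (H + X²)) = 2*(-4)*(-4 + H + X²) = 32 - 8*H - 8*X²)
Q = 916/13057 (Q = -1832*(-1/26114) = 916/13057 ≈ 0.070154)
V(I, U) = 24 - 6*I - 6*I² (V(I, U) = 3*(((32 - 8*I - 8*I²)*2)*1)/8 = 3*((64 - 16*I - 16*I²)*1)/8 = 3*(64 - 16*I - 16*I²)/8 = 24 - 6*I - 6*I²)
√(V(17, -20) + Q) = √((24 - 6*17 - 6*17²) + 916/13057) = √((24 - 102 - 6*289) + 916/13057) = √((24 - 102 - 1734) + 916/13057) = √(-1812 + 916/13057) = √(-23658368/13057) = 8*I*√4826676734/13057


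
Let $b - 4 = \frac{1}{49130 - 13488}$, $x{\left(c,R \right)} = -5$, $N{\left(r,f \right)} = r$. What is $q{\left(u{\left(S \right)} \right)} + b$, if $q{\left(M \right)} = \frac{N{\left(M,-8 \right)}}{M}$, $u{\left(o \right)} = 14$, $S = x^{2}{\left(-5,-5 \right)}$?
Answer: $\frac{178211}{35642} \approx 5.0$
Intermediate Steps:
$S = 25$ ($S = \left(-5\right)^{2} = 25$)
$q{\left(M \right)} = 1$ ($q{\left(M \right)} = \frac{M}{M} = 1$)
$b = \frac{142569}{35642}$ ($b = 4 + \frac{1}{49130 - 13488} = 4 + \frac{1}{35642} = \frac{142569}{35642} \approx 4.0$)
$q{\left(u{\left(S \right)} \right)} + b = 1 + \frac{142569}{35642} = \frac{178211}{35642}$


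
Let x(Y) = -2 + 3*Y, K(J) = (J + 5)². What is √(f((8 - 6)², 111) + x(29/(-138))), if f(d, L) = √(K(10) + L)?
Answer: √(-5566 + 8464*√21)/46 ≈ 3.9623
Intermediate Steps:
K(J) = (5 + J)²
f(d, L) = √(225 + L) (f(d, L) = √((5 + 10)² + L) = √(15² + L) = √(225 + L))
√(f((8 - 6)², 111) + x(29/(-138))) = √(√(225 + 111) + (-2 + 3*(29/(-138)))) = √(√336 + (-2 + 3*(29*(-1/138)))) = √(4*√21 + (-2 + 3*(-29/138))) = √(4*√21 + (-2 - 29/46)) = √(4*√21 - 121/46) = √(-121/46 + 4*√21)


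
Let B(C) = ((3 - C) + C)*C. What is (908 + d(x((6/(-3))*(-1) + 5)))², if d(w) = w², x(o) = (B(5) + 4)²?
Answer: 17221050441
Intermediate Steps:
B(C) = 3*C
x(o) = 361 (x(o) = (3*5 + 4)² = (15 + 4)² = 19² = 361)
(908 + d(x((6/(-3))*(-1) + 5)))² = (908 + 361²)² = (908 + 130321)² = 131229² = 17221050441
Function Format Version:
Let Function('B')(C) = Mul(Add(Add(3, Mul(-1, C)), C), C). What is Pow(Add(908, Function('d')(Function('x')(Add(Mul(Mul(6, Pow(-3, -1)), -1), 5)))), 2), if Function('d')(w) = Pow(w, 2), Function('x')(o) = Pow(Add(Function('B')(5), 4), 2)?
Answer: 17221050441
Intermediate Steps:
Function('B')(C) = Mul(3, C)
Function('x')(o) = 361 (Function('x')(o) = Pow(Add(Mul(3, 5), 4), 2) = Pow(Add(15, 4), 2) = Pow(19, 2) = 361)
Pow(Add(908, Function('d')(Function('x')(Add(Mul(Mul(6, Pow(-3, -1)), -1), 5)))), 2) = Pow(Add(908, Pow(361, 2)), 2) = Pow(Add(908, 130321), 2) = Pow(131229, 2) = 17221050441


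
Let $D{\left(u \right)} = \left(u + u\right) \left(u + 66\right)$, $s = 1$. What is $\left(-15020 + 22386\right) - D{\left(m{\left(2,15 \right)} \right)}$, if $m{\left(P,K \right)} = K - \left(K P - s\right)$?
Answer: $8822$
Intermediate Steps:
$m{\left(P,K \right)} = 1 + K - K P$ ($m{\left(P,K \right)} = K - \left(K P - 1\right) = K - \left(-1 + K P\right) = 1 + K - K P$)
$D{\left(u \right)} = 2 u \left(66 + u\right)$
$\left(-15020 + 22386\right) - D{\left(m{\left(2,15 \right)} \right)} = \left(-15020 + 22386\right) - 2 \left(1 + 15 - 15 \cdot 2\right) \left(66 + \left(1 + 15 - 15 \cdot 2\right)\right) = 7366 - 2 \left(1 + 15 - 30\right) \left(66 + \left(1 + 15 - 30\right)\right) = 7366 - 2 \left(-14\right) \left(66 - 14\right) = 7366 - 2 \left(-14\right) 52 = 7366 - -1456 = 7366 + 1456 = 8822$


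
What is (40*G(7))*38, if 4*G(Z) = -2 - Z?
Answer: -3420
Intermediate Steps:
G(Z) = -½ - Z/4 (G(Z) = (-2 - Z)/4 = -½ - Z/4)
(40*G(7))*38 = (40*(-½ - ¼*7))*38 = (40*(-½ - 7/4))*38 = (40*(-9/4))*38 = -90*38 = -3420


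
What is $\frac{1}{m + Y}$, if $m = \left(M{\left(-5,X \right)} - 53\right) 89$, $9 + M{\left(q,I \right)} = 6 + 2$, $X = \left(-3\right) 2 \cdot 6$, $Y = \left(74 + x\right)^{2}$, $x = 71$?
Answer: $\frac{1}{16219} \approx 6.1656 \cdot 10^{-5}$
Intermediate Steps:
$Y = 21025$ ($Y = \left(74 + 71\right)^{2} = 145^{2} = 21025$)
$X = -36$ ($X = \left(-6\right) 6 = -36$)
$M{\left(q,I \right)} = -1$ ($M{\left(q,I \right)} = -9 + \left(6 + 2\right) = -9 + 8 = -1$)
$m = -4806$ ($m = \left(-1 - 53\right) 89 = \left(-54\right) 89 = -4806$)
$\frac{1}{m + Y} = \frac{1}{-4806 + 21025} = \frac{1}{16219}$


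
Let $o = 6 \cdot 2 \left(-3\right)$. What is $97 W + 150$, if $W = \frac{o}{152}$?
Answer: $\frac{4827}{38} \approx 127.03$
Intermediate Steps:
$o = -36$ ($o = 12 \left(-3\right) = -36$)
$W = - \frac{9}{38}$ ($W = - \frac{36}{152} = \left(-36\right) \frac{1}{152} = - \frac{9}{38} \approx -0.23684$)
$97 W + 150 = 97 \left(- \frac{9}{38}\right) + 150 = - \frac{873}{38} + 150 = \frac{4827}{38}$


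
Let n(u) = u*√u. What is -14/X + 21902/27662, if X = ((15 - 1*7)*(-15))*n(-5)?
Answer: 10951/13831 + 7*I*√5/1500 ≈ 0.79177 + 0.010435*I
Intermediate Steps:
n(u) = u^(3/2)
X = 600*I*√5 (X = ((15 - 1*7)*(-15))*(-5)^(3/2) = ((15 - 7)*(-15))*(-5*I*√5) = (8*(-15))*(-5*I*√5) = -(-600)*I*√5 = 600*I*√5 ≈ 1341.6*I)
-14/X + 21902/27662 = -14*(-I*√5/3000) + 21902/27662 = -(-7)*I*√5/1500 + 21902*(1/27662) = 7*I*√5/1500 + 10951/13831 = 10951/13831 + 7*I*√5/1500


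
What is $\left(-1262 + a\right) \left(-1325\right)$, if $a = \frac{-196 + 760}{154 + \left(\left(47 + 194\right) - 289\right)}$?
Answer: $1665100$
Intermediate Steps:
$a = \frac{282}{53}$ ($a = \frac{564}{154 + \left(241 - 289\right)} = \frac{564}{154 - 48} = \frac{564}{106} = 564 \cdot \frac{1}{106} = \frac{282}{53} \approx 5.3208$)
$\left(-1262 + a\right) \left(-1325\right) = \left(-1262 + \frac{282}{53}\right) \left(-1325\right) = \left(- \frac{66604}{53}\right) \left(-1325\right) = 1665100$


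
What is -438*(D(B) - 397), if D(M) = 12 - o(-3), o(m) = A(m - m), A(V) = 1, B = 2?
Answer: 169068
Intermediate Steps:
o(m) = 1
D(M) = 11 (D(M) = 12 - 1*1 = 12 - 1 = 11)
-438*(D(B) - 397) = -438*(11 - 397) = -438*(-386) = 169068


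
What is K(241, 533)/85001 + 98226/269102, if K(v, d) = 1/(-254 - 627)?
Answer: 3677870139002/10075970174431 ≈ 0.36501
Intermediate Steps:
K(v, d) = -1/881 (K(v, d) = 1/(-881) = -1/881)
K(241, 533)/85001 + 98226/269102 = -1/881/85001 + 98226/269102 = -1/881*1/85001 + 98226*(1/269102) = -1/74885881 + 49113/134551 = 3677870139002/10075970174431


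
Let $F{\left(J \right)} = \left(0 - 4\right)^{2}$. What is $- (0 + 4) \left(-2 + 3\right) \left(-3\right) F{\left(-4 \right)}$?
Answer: $192$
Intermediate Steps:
$F{\left(J \right)} = 16$ ($F{\left(J \right)} = \left(-4\right)^{2} = 16$)
$- (0 + 4) \left(-2 + 3\right) \left(-3\right) F{\left(-4 \right)} = - (0 + 4) \left(-2 + 3\right) \left(-3\right) 16 = \left(-1\right) 4 \cdot 1 \left(-3\right) 16 = \left(-4\right) \left(-3\right) 16 = 12 \cdot 16 = 192$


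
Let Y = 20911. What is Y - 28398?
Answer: -7487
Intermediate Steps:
Y - 28398 = 20911 - 28398 = -7487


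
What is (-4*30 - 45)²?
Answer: 27225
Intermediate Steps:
(-4*30 - 45)² = (-120 - 45)² = (-165)² = 27225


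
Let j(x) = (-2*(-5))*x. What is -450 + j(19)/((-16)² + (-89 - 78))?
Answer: -39860/89 ≈ -447.87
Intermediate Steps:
j(x) = 10*x
-450 + j(19)/((-16)² + (-89 - 78)) = -450 + (10*19)/((-16)² + (-89 - 78)) = -450 + 190/(256 - 167) = -450 + 190/89 = -39860/89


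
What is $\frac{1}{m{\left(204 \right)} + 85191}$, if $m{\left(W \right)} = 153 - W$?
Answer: $\frac{1}{85140} \approx 1.1745 \cdot 10^{-5}$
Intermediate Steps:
$\frac{1}{m{\left(204 \right)} + 85191} = \frac{1}{\left(153 - 204\right) + 85191} = \frac{1}{-51 + 85191} = \frac{1}{85140}$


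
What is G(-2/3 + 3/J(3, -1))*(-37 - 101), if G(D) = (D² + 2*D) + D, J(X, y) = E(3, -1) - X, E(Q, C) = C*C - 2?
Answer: 7429/24 ≈ 309.54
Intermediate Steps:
E(Q, C) = -2 + C² (E(Q, C) = C² - 2 = -2 + C²)
J(X, y) = -1 - X (J(X, y) = (-2 + (-1)²) - X = (-2 + 1) - X = -1 - X)
G(D) = D² + 3*D
G(-2/3 + 3/J(3, -1))*(-37 - 101) = ((-2/3 + 3/(-1 - 1*3))*(3 + (-2/3 + 3/(-1 - 1*3))))*(-37 - 101) = ((-2*⅓ + 3/(-1 - 3))*(3 + (-2*⅓ + 3/(-1 - 3))))*(-138) = ((-⅔ + 3/(-4))*(3 + (-⅔ + 3/(-4))))*(-138) = ((-⅔ + 3*(-¼))*(3 + (-⅔ + 3*(-¼))))*(-138) = ((-⅔ - ¾)*(3 + (-⅔ - ¾)))*(-138) = -17*(3 - 17/12)/12*(-138) = -17/12*19/12*(-138) = -323/144*(-138) = 7429/24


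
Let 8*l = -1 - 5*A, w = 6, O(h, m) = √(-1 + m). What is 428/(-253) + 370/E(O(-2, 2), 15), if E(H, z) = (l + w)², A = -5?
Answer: 58942/20493 ≈ 2.8762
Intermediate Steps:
l = 3 (l = (-1 - 5*(-5))/8 = (-1 + 25)/8 = (⅛)*24 = 3)
E(H, z) = 81 (E(H, z) = (3 + 6)² = 9² = 81)
428/(-253) + 370/E(O(-2, 2), 15) = 428/(-253) + 370/81 = 428*(-1/253) + 370*(1/81) = -428/253 + 370/81 = 58942/20493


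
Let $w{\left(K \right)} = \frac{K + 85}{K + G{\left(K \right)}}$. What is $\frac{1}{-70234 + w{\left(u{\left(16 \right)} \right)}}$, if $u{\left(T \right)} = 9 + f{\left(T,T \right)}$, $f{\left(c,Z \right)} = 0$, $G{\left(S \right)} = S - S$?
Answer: $- \frac{9}{632012} \approx -1.424 \cdot 10^{-5}$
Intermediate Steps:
$G{\left(S \right)} = 0$
$u{\left(T \right)} = 9$ ($u{\left(T \right)} = 9 + 0 = 9$)
$w{\left(K \right)} = \frac{85 + K}{K}$ ($w{\left(K \right)} = \frac{K + 85}{K + 0} = \frac{85 + K}{K}$)
$\frac{1}{-70234 + w{\left(u{\left(16 \right)} \right)}} = \frac{1}{-70234 + \frac{85 + 9}{9}} = \frac{1}{-70234 + \frac{1}{9} \cdot 94} = \frac{1}{-70234 + \frac{94}{9}} = \frac{1}{- \frac{632012}{9}} = - \frac{9}{632012}$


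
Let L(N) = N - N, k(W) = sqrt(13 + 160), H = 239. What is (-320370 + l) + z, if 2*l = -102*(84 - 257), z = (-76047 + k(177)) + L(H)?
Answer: -387594 + sqrt(173) ≈ -3.8758e+5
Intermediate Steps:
k(W) = sqrt(173)
L(N) = 0
z = -76047 + sqrt(173) (z = (-76047 + sqrt(173)) + 0 = -76047 + sqrt(173) ≈ -76034.)
l = 8823 (l = (-102*(84 - 257))/2 = (-102*(-173))/2 = (1/2)*17646 = 8823)
(-320370 + l) + z = (-320370 + 8823) + (-76047 + sqrt(173)) = -311547 + (-76047 + sqrt(173)) = -387594 + sqrt(173)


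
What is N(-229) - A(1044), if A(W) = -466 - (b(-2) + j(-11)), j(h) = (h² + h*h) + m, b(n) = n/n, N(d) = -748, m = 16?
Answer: -23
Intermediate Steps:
b(n) = 1
j(h) = 16 + 2*h² (j(h) = (h² + h*h) + 16 = (h² + h²) + 16 = 2*h² + 16 = 16 + 2*h²)
A(W) = -725 (A(W) = -466 - (1 + (16 + 2*(-11)²)) = -466 - (1 + (16 + 2*121)) = -466 - (1 + (16 + 242)) = -466 - (1 + 258) = -466 - 1*259 = -466 - 259 = -725)
N(-229) - A(1044) = -748 - 1*(-725) = -748 + 725 = -23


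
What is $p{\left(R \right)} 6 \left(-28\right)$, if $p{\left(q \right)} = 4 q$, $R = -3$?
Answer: $2016$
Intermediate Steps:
$p{\left(R \right)} 6 \left(-28\right) = 4 \left(-3\right) 6 \left(-28\right) = \left(-12\right) 6 \left(-28\right) = \left(-72\right) \left(-28\right) = 2016$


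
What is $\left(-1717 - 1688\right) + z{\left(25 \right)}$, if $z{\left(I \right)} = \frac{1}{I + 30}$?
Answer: $- \frac{187274}{55} \approx -3405.0$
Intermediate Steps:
$z{\left(I \right)} = \frac{1}{30 + I}$
$\left(-1717 - 1688\right) + z{\left(25 \right)} = \left(-1717 - 1688\right) + \frac{1}{30 + 25} = -3405 + \frac{1}{55} = - \frac{187274}{55}$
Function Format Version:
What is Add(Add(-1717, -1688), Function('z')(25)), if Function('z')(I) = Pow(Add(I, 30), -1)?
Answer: Rational(-187274, 55) ≈ -3405.0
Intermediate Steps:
Function('z')(I) = Pow(Add(30, I), -1)
Add(Add(-1717, -1688), Function('z')(25)) = Add(Add(-1717, -1688), Pow(Add(30, 25), -1)) = Add(-3405, Pow(55, -1)) = Add(-3405, Rational(1, 55)) = Rational(-187274, 55)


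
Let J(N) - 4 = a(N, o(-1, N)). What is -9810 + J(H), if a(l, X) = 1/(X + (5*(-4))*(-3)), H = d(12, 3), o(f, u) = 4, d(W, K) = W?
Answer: -627583/64 ≈ -9806.0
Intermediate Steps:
H = 12
a(l, X) = 1/(60 + X) (a(l, X) = 1/(X - 20*(-3)) = 1/(X + 60) = 1/(60 + X))
J(N) = 257/64 (J(N) = 4 + 1/(60 + 4) = 4 + 1/64 = 257/64)
-9810 + J(H) = -9810 + 257/64 = -627583/64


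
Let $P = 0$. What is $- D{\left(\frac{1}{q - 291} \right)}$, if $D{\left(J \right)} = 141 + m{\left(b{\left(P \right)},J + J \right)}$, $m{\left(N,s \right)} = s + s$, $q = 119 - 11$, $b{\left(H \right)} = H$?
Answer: $- \frac{25799}{183} \approx -140.98$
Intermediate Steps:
$q = 108$ ($q = 119 - 11 = 108$)
$m{\left(N,s \right)} = 2 s$
$D{\left(J \right)} = 141 + 4 J$ ($D{\left(J \right)} = 141 + 2 \left(J + J\right) = 141 + 2 \cdot 2 J = 141 + 4 J$)
$- D{\left(\frac{1}{q - 291} \right)} = - (141 + \frac{4}{108 - 291}) = - (141 + \frac{4}{-183}) = - (141 + 4 \left(- \frac{1}{183}\right)) = - (141 - \frac{4}{183}) = \left(-1\right) \frac{25799}{183} = - \frac{25799}{183}$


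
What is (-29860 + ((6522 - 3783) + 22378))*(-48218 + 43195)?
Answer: 23824089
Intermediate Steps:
(-29860 + ((6522 - 3783) + 22378))*(-48218 + 43195) = (-29860 + (2739 + 22378))*(-5023) = (-29860 + 25117)*(-5023) = -4743*(-5023) = 23824089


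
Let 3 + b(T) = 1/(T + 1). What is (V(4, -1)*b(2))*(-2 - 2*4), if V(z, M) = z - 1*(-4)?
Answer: 640/3 ≈ 213.33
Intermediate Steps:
V(z, M) = 4 + z (V(z, M) = z + 4 = 4 + z)
b(T) = -3 + 1/(1 + T) (b(T) = -3 + 1/(T + 1) = -3 + 1/(1 + T))
(V(4, -1)*b(2))*(-2 - 2*4) = ((4 + 4)*((-2 - 3*2)/(1 + 2)))*(-2 - 2*4) = (8*((-2 - 6)/3))*(-2 - 8) = (8*((⅓)*(-8)))*(-10) = (8*(-8/3))*(-10) = -64/3*(-10) = 640/3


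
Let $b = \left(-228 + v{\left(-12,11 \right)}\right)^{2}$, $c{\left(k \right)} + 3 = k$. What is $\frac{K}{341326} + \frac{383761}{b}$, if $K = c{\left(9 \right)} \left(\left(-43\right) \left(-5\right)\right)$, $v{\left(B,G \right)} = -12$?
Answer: $\frac{65530955543}{9830188800} \approx 6.6663$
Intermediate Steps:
$c{\left(k \right)} = -3 + k$
$K = 1290$ ($K = \left(-3 + 9\right) \left(\left(-43\right) \left(-5\right)\right) = 6 \cdot 215 = 1290$)
$b = 57600$ ($b = \left(-228 - 12\right)^{2} = \left(-240\right)^{2} = 57600$)
$\frac{K}{341326} + \frac{383761}{b} = \frac{1290}{341326} + \frac{383761}{57600} = 1290 \cdot \frac{1}{341326} + 383761 \cdot \frac{1}{57600} = \frac{645}{170663} + \frac{383761}{57600} = \frac{65530955543}{9830188800}$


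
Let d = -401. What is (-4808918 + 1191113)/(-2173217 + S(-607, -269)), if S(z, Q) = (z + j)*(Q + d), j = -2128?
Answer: 1205935/113589 ≈ 10.617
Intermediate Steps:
S(z, Q) = (-2128 + z)*(-401 + Q) (S(z, Q) = (z - 2128)*(Q - 401) = (-2128 + z)*(-401 + Q))
(-4808918 + 1191113)/(-2173217 + S(-607, -269)) = (-4808918 + 1191113)/(-2173217 + (853328 - 2128*(-269) - 401*(-607) - 269*(-607))) = -3617805/(-2173217 + (853328 + 572432 + 243407 + 163283)) = -3617805/(-2173217 + 1832450) = -3617805/(-340767) = -3617805*(-1/340767) = 1205935/113589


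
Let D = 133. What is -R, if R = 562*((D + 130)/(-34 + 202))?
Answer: -73903/84 ≈ -879.80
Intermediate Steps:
R = 73903/84 (R = 562*((133 + 130)/(-34 + 202)) = 562*(263/168) = 73903/84 ≈ 879.80)
-R = -1*73903/84 = -73903/84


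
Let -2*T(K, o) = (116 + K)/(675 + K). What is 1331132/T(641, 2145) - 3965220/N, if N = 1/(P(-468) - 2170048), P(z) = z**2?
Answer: 5856329711117536/757 ≈ 7.7362e+12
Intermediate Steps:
T(K, o) = -(116 + K)/(2*(675 + K))
N = -1/1951024 (N = 1/((-468)**2 - 2170048) = 1/(219024 - 2170048) = 1/(-1951024) = -1/1951024 ≈ -5.1255e-7)
1331132/T(641, 2145) - 3965220/N = 1331132/(((-116 - 1*641)/(2*(675 + 641)))) - 3965220/(-1/1951024) = 1331132/(((1/2)*(-116 - 641)/1316)) - 3965220*(-1951024) = 1331132/(((1/2)*(1/1316)*(-757))) + 7736239385280 = 1331132/(-757/2632) + 7736239385280 = 1331132*(-2632/757) + 7736239385280 = -3503539424/757 + 7736239385280 = 5856329711117536/757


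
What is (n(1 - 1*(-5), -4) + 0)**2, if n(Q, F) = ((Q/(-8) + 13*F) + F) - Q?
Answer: 63001/16 ≈ 3937.6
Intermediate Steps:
n(Q, F) = 14*F - 9*Q/8 (n(Q, F) = ((-Q/8 + 13*F) + F) - Q = ((13*F - Q/8) + F) - Q = (14*F - Q/8) - Q = 14*F - 9*Q/8)
(n(1 - 1*(-5), -4) + 0)**2 = ((14*(-4) - 9*(1 - 1*(-5))/8) + 0)**2 = ((-56 - 9*(1 + 5)/8) + 0)**2 = ((-56 - 9/8*6) + 0)**2 = ((-56 - 27/4) + 0)**2 = (-251/4 + 0)**2 = (-251/4)**2 = 63001/16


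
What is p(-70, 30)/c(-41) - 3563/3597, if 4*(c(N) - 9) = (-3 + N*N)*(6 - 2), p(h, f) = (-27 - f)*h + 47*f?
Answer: 13413019/6068139 ≈ 2.2104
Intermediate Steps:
p(h, f) = 47*f + h*(-27 - f) (p(h, f) = h*(-27 - f) + 47*f = 47*f + h*(-27 - f))
c(N) = 6 + N**2 (c(N) = 9 + ((-3 + N*N)*(6 - 2))/4 = 9 + ((-3 + N**2)*4)/4 = 9 + (-12 + 4*N**2)/4 = 9 + (-3 + N**2) = 6 + N**2)
p(-70, 30)/c(-41) - 3563/3597 = (-27*(-70) + 47*30 - 1*30*(-70))/(6 + (-41)**2) - 3563/3597 = (1890 + 1410 + 2100)/(6 + 1681) - 3563*1/3597 = 5400/1687 - 3563/3597 = 13413019/6068139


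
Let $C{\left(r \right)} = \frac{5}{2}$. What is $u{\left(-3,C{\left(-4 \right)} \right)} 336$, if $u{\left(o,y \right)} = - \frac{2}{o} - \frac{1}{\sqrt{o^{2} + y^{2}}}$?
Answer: $224 - \frac{672 \sqrt{61}}{61} \approx 137.96$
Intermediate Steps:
$C{\left(r \right)} = \frac{5}{2}$ ($C{\left(r \right)} = 5 \cdot \frac{1}{2} = \frac{5}{2}$)
$u{\left(o,y \right)} = - \frac{1}{\sqrt{o^{2} + y^{2}}} - \frac{2}{o}$ ($u{\left(o,y \right)} = - \frac{2}{o} - \frac{1}{\sqrt{o^{2} + y^{2}}} = - \frac{1}{\sqrt{o^{2} + y^{2}}} - \frac{2}{o}$)
$u{\left(-3,C{\left(-4 \right)} \right)} 336 = \left(- \frac{1}{\sqrt{\left(-3\right)^{2} + \left(\frac{5}{2}\right)^{2}}} - \frac{2}{-3}\right) 336 = \left(- \frac{1}{\sqrt{9 + \frac{25}{4}}} - - \frac{2}{3}\right) 336 = \left(- \frac{1}{\frac{1}{2} \sqrt{61}} + \frac{2}{3}\right) 336 = \left(- \frac{2 \sqrt{61}}{61} + \frac{2}{3}\right) 336 = \left(\frac{2}{3} - \frac{2 \sqrt{61}}{61}\right) 336 = 224 - \frac{672 \sqrt{61}}{61}$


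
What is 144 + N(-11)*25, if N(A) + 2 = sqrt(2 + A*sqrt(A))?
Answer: 94 + 25*sqrt(2 - 11*I*sqrt(11)) ≈ 203.74 - 103.89*I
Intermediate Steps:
N(A) = -2 + sqrt(2 + A**(3/2)) (N(A) = -2 + sqrt(2 + A*sqrt(A)) = -2 + sqrt(2 + A**(3/2)))
144 + N(-11)*25 = 144 + (-2 + sqrt(2 + (-11)**(3/2)))*25 = 144 + (-2 + sqrt(2 - 11*I*sqrt(11)))*25 = 144 + (-50 + 25*sqrt(2 - 11*I*sqrt(11))) = 94 + 25*sqrt(2 - 11*I*sqrt(11))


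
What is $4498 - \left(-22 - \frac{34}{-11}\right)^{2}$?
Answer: $\frac{500994}{121} \approx 4140.4$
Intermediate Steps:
$4498 - \left(-22 - \frac{34}{-11}\right)^{2} = 4498 - \left(-22 - - \frac{34}{11}\right)^{2} = 4498 - \left(-22 + \frac{34}{11}\right)^{2} = 4498 - \left(- \frac{208}{11}\right)^{2} = 4498 - \frac{43264}{121} = \frac{500994}{121}$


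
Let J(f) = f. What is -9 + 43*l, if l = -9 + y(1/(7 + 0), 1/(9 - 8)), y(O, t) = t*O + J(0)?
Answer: -2729/7 ≈ -389.86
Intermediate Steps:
y(O, t) = O*t (y(O, t) = t*O + 0 = O*t + 0 = O*t)
l = -62/7 (l = -9 + 1/((7 + 0)*(9 - 8)) = -9 + 1/(7*1) = -9 + (1/7)*1 = -9 + 1/7 = -62/7 ≈ -8.8571)
-9 + 43*l = -9 + 43*(-62/7) = -9 - 2666/7 = -2729/7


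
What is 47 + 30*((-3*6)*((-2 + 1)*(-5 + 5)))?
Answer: 47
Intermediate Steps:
47 + 30*((-3*6)*((-2 + 1)*(-5 + 5))) = 47 + 30*(-(-18)*0) = 47 + 30*(-18*0) = 47 + 30*0 = 47 + 0 = 47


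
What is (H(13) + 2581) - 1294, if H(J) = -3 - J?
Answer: 1271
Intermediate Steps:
(H(13) + 2581) - 1294 = ((-3 - 1*13) + 2581) - 1294 = ((-3 - 13) + 2581) - 1294 = (-16 + 2581) - 1294 = 2565 - 1294 = 1271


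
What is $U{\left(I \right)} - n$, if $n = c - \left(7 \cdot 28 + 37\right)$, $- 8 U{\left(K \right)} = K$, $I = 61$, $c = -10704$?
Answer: $\frac{87435}{8} \approx 10929.0$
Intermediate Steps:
$U{\left(K \right)} = - \frac{K}{8}$
$n = -10937$ ($n = -10704 - \left(7 \cdot 28 + 37\right) = -10704 - \left(196 + 37\right) = -10704 - 233 = -10937$)
$U{\left(I \right)} - n = \left(- \frac{1}{8}\right) 61 - -10937 = - \frac{61}{8} + 10937 = \frac{87435}{8}$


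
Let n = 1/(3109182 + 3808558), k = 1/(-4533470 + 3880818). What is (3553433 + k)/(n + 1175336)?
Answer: 1336942698100920675/442208107769589161 ≈ 3.0233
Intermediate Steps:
k = -1/652652 (k = 1/(-652652) = -1/652652 ≈ -1.5322e-6)
n = 1/6917740 ≈ 1.4456e-7
(3553433 + k)/(n + 1175336) = (3553433 - 1/652652)/(1/6917740 + 1175336) = 2319155154315/(652652*(8130668860641/6917740)) = (2319155154315/652652)*(6917740/8130668860641) = 1336942698100920675/442208107769589161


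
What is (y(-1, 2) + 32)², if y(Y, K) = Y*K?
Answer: 900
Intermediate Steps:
y(Y, K) = K*Y
(y(-1, 2) + 32)² = (2*(-1) + 32)² = (-2 + 32)² = 30² = 900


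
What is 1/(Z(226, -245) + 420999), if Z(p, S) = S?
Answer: 1/420754 ≈ 2.3767e-6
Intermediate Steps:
1/(Z(226, -245) + 420999) = 1/(-245 + 420999) = 1/420754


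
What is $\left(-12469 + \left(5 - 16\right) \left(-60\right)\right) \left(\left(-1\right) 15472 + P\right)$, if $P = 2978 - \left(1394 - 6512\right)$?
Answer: $87103184$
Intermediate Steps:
$P = 8096$ ($P = 2978 - -5118 = 2978 + 5118 = 8096$)
$\left(-12469 + \left(5 - 16\right) \left(-60\right)\right) \left(\left(-1\right) 15472 + P\right) = \left(-12469 + \left(5 - 16\right) \left(-60\right)\right) \left(\left(-1\right) 15472 + 8096\right) = \left(-12469 - -660\right) \left(-15472 + 8096\right) = \left(-12469 + 660\right) \left(-7376\right) = \left(-11809\right) \left(-7376\right) = 87103184$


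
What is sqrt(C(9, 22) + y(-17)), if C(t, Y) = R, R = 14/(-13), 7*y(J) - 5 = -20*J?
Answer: sqrt(399217)/91 ≈ 6.9433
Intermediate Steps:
y(J) = 5/7 - 20*J/7 (y(J) = 5/7 + (-20*J)/7 = 5/7 - 20*J/7)
R = -14/13 (R = 14*(-1/13) = -14/13 ≈ -1.0769)
C(t, Y) = -14/13
sqrt(C(9, 22) + y(-17)) = sqrt(-14/13 + (5/7 - 20/7*(-17))) = sqrt(-14/13 + (5/7 + 340/7)) = sqrt(-14/13 + 345/7) = sqrt(4387/91) = sqrt(399217)/91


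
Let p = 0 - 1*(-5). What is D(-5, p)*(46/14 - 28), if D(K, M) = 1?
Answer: -173/7 ≈ -24.714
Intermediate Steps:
p = 5 (p = 0 + 5 = 5)
D(-5, p)*(46/14 - 28) = 1*(46/14 - 28) = 1*(46*(1/14) - 28) = 1*(23/7 - 28) = 1*(-173/7) = -173/7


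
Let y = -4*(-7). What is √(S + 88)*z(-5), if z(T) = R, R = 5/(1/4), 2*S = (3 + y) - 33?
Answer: 20*√87 ≈ 186.55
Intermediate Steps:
y = 28
S = -1 (S = ((3 + 28) - 33)/2 = (31 - 33)/2 = (½)*(-2) = -1)
R = 20 (R = 5/(¼) = 5*4 = 20)
z(T) = 20
√(S + 88)*z(-5) = √(-1 + 88)*20 = √87*20 = 20*√87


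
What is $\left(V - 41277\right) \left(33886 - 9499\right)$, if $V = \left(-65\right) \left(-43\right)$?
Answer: $-938460534$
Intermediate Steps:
$V = 2795$
$\left(V - 41277\right) \left(33886 - 9499\right) = \left(2795 - 41277\right) \left(33886 - 9499\right) = \left(-38482\right) 24387 = -938460534$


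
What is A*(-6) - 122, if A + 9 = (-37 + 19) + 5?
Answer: 10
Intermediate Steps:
A = -22 (A = -9 + ((-37 + 19) + 5) = -9 + (-18 + 5) = -9 - 13 = -22)
A*(-6) - 122 = -22*(-6) - 122 = 132 - 122 = 10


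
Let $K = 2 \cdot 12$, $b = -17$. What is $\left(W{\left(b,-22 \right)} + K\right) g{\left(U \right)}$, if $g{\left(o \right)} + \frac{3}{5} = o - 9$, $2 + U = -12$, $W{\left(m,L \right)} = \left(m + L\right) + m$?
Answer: $\frac{3776}{5} \approx 755.2$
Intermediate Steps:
$W{\left(m,L \right)} = L + 2 m$ ($W{\left(m,L \right)} = \left(L + m\right) + m = L + 2 m$)
$U = -14$ ($U = -2 - 12 = -14$)
$g{\left(o \right)} = - \frac{48}{5} + o$ ($g{\left(o \right)} = - \frac{3}{5} + \left(o - 9\right) = - \frac{3}{5} + \left(-9 + o\right) = - \frac{48}{5} + o$)
$K = 24$
$\left(W{\left(b,-22 \right)} + K\right) g{\left(U \right)} = \left(\left(-22 + 2 \left(-17\right)\right) + 24\right) \left(- \frac{48}{5} - 14\right) = \left(\left(-22 - 34\right) + 24\right) \left(- \frac{118}{5}\right) = \left(-56 + 24\right) \left(- \frac{118}{5}\right) = \left(-32\right) \left(- \frac{118}{5}\right) = \frac{3776}{5}$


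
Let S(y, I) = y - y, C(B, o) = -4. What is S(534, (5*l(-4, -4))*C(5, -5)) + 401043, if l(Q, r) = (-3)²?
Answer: 401043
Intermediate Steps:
l(Q, r) = 9
S(y, I) = 0
S(534, (5*l(-4, -4))*C(5, -5)) + 401043 = 0 + 401043 = 401043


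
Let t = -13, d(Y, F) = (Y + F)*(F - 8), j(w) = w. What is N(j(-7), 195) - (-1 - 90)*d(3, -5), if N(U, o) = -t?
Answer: 2379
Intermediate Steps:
d(Y, F) = (-8 + F)*(F + Y) (d(Y, F) = (F + Y)*(-8 + F) = (-8 + F)*(F + Y))
N(U, o) = 13 (N(U, o) = -1*(-13) = 13)
N(j(-7), 195) - (-1 - 90)*d(3, -5) = 13 - (-1 - 90)*((-5)**2 - 8*(-5) - 8*3 - 5*3) = 13 - (-91)*(25 + 40 - 24 - 15) = 13 - (-91)*26 = 13 - 1*(-2366) = 13 + 2366 = 2379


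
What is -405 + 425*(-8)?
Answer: -3805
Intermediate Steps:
-405 + 425*(-8) = -405 - 3400 = -3805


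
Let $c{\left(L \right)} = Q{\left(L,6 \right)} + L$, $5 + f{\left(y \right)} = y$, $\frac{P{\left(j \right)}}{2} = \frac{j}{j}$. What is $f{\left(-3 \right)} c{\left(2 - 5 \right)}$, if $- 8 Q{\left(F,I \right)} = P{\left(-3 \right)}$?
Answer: $26$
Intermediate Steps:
$P{\left(j \right)} = 2$ ($P{\left(j \right)} = 2 \frac{j}{j} = 2 \cdot 1 = 2$)
$f{\left(y \right)} = -5 + y$
$Q{\left(F,I \right)} = - \frac{1}{4}$ ($Q{\left(F,I \right)} = \left(- \frac{1}{8}\right) 2 = - \frac{1}{4}$)
$c{\left(L \right)} = - \frac{1}{4} + L$
$f{\left(-3 \right)} c{\left(2 - 5 \right)} = \left(-5 - 3\right) \left(- \frac{1}{4} + \left(2 - 5\right)\right) = - 8 \left(- \frac{1}{4} + \left(2 - 5\right)\right) = - 8 \left(- \frac{1}{4} - 3\right) = \left(-8\right) \left(- \frac{13}{4}\right) = 26$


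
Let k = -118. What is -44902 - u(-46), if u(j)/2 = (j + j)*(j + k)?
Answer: -75078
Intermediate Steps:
u(j) = 4*j*(-118 + j) (u(j) = 2*((j + j)*(j - 118)) = 2*((2*j)*(-118 + j)) = 2*(2*j*(-118 + j)) = 4*j*(-118 + j))
-44902 - u(-46) = -44902 - 4*(-46)*(-118 - 46) = -44902 - 4*(-46)*(-164) = -44902 - 1*30176 = -44902 - 30176 = -75078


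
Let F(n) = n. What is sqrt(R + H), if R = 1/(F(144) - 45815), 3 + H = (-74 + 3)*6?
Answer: 2*I*sqrt(223706377265)/45671 ≈ 20.712*I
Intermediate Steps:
H = -429 (H = -3 + (-74 + 3)*6 = -3 - 71*6 = -3 - 426 = -429)
R = -1/45671 (R = 1/(144 - 45815) = 1/(-45671) = -1/45671 ≈ -2.1896e-5)
sqrt(R + H) = sqrt(-1/45671 - 429) = sqrt(-19592860/45671) = 2*I*sqrt(223706377265)/45671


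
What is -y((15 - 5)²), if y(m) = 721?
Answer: -721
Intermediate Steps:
-y((15 - 5)²) = -1*721 = -721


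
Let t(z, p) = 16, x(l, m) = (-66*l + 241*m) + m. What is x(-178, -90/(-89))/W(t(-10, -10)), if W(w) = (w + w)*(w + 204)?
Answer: 12129/7120 ≈ 1.7035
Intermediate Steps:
x(l, m) = -66*l + 242*m
W(w) = 2*w*(204 + w) (W(w) = (2*w)*(204 + w) = 2*w*(204 + w))
x(-178, -90/(-89))/W(t(-10, -10)) = (-66*(-178) + 242*(-90/(-89)))/((2*16*(204 + 16))) = (11748 + 242*(-90*(-1/89)))/((2*16*220)) = (11748 + 242*(90/89))/7040 = (11748 + 21780/89)*(1/7040) = (1067352/89)*(1/7040) = 12129/7120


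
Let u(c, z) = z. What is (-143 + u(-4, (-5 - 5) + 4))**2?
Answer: 22201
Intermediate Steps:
(-143 + u(-4, (-5 - 5) + 4))**2 = (-143 + ((-5 - 5) + 4))**2 = (-143 + (-10 + 4))**2 = (-143 - 6)**2 = (-149)**2 = 22201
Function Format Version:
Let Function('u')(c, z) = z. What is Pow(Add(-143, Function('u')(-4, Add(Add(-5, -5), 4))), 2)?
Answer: 22201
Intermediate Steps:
Pow(Add(-143, Function('u')(-4, Add(Add(-5, -5), 4))), 2) = Pow(Add(-143, Add(Add(-5, -5), 4)), 2) = Pow(Add(-143, Add(-10, 4)), 2) = Pow(Add(-143, -6), 2) = Pow(-149, 2) = 22201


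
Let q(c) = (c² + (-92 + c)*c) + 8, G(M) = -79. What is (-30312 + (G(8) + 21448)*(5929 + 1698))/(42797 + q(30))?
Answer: 162951051/41845 ≈ 3894.2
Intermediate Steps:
q(c) = 8 + c² + c*(-92 + c) (q(c) = (c² + c*(-92 + c)) + 8 = 8 + c² + c*(-92 + c))
(-30312 + (G(8) + 21448)*(5929 + 1698))/(42797 + q(30)) = (-30312 + (-79 + 21448)*(5929 + 1698))/(42797 + (8 - 92*30 + 2*30²)) = (-30312 + 21369*7627)/(42797 + (8 - 2760 + 2*900)) = (-30312 + 162981363)/(42797 + (8 - 2760 + 1800)) = 162951051/(42797 - 952) = 162951051/41845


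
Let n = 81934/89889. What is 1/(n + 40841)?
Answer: 89889/3671238583 ≈ 2.4485e-5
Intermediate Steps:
n = 81934/89889 (n = 81934*(1/89889) = 81934/89889 ≈ 0.91150)
1/(n + 40841) = 1/(81934/89889 + 40841) = 1/(3671238583/89889) = 89889/3671238583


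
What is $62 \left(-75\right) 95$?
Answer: $-441750$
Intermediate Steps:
$62 \left(-75\right) 95 = \left(-4650\right) 95 = -441750$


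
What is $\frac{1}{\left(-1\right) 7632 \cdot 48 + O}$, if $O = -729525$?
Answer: $- \frac{1}{1095861} \approx -9.1252 \cdot 10^{-7}$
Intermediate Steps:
$\frac{1}{\left(-1\right) 7632 \cdot 48 + O} = \frac{1}{\left(-1\right) 7632 \cdot 48 - 729525} = \frac{1}{\left(-7632\right) 48 - 729525} = \frac{1}{-366336 - 729525} = \frac{1}{-1095861} = - \frac{1}{1095861}$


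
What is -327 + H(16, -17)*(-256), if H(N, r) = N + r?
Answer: -71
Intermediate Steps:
-327 + H(16, -17)*(-256) = -327 + (16 - 17)*(-256) = -327 - 1*(-256) = -327 + 256 = -71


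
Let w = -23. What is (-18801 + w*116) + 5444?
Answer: -16025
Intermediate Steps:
(-18801 + w*116) + 5444 = (-18801 - 23*116) + 5444 = (-18801 - 2668) + 5444 = -21469 + 5444 = -16025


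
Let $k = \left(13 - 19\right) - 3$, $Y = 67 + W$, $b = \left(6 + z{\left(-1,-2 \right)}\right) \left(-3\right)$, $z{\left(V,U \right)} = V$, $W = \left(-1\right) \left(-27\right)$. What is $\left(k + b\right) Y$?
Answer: $-2256$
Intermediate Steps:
$W = 27$
$b = -15$ ($b = \left(6 - 1\right) \left(-3\right) = 5 \left(-3\right) = -15$)
$Y = 94$ ($Y = 67 + 27 = 94$)
$k = -9$ ($k = \left(13 - 19\right) - 3 = -6 - 3 = -9$)
$\left(k + b\right) Y = \left(-9 - 15\right) 94 = \left(-24\right) 94 = -2256$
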